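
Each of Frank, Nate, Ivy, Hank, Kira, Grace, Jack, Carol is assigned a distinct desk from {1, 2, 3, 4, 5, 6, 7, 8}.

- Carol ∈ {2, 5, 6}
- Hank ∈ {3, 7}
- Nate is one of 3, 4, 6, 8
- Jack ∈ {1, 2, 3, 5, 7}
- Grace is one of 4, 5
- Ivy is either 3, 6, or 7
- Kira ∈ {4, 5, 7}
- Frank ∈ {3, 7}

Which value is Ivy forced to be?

6

Among the 8 variables, 1 fits only Jack (and all 8 values in {1, 2, 3, 4, 5, 6, 7, 8} must be used), so Jack = 1.
Among the 7 still-open variables, 2 fits only Carol (and all 7 values in {2, 3, 4, 5, 6, 7, 8} must be used), so Carol = 2.
Among the 6 still-open variables, 8 fits only Nate (and all 6 values in {3, 4, 5, 6, 7, 8} must be used), so Nate = 8.
Among the 5 still-open variables, 6 fits only Ivy (and all 5 values in {3, 4, 5, 6, 7} must be used), so Ivy = 6.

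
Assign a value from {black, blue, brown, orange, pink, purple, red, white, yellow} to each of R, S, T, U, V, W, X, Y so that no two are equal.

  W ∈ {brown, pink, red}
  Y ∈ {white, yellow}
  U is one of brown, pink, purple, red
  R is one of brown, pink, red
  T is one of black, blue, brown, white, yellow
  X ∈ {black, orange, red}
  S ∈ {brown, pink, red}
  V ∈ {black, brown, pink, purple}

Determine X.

The 3 variables R, S, W are confined to {brown, pink, red}, which locks those values in; drop them from T, U, V, X.
U's domain is down to {purple}, so U = purple. Eliminate purple elsewhere: V.
V must be black (only option left). Eliminate black elsewhere: T, X.
So X = orange.

orange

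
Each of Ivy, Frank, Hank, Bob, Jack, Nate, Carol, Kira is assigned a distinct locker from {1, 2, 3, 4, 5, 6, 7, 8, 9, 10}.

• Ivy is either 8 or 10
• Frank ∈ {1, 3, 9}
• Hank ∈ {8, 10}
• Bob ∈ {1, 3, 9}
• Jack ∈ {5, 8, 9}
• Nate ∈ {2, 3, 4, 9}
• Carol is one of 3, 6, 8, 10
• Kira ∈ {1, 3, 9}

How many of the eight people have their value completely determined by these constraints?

Ivy and Hank share exactly the 2 values {8, 10}; by pigeonhole those values go to them, so strike 8, 10 from Jack, Carol.
Frank, Bob, Kira between them cover only {1, 3, 9} — a naked triple. Remove those values from Jack, Nate, Carol.
Jack must be 5 (only option left).
That leaves Carol = 6.
Determined: Jack=5, Carol=6. The other people each still have more than one consistent value. That makes 2.

2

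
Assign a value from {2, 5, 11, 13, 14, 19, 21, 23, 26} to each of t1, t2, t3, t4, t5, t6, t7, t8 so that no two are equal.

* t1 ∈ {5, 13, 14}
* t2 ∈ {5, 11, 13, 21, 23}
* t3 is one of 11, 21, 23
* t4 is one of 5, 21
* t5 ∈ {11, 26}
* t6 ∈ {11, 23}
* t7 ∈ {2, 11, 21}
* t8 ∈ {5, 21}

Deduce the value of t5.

26

Among the 8 variables, 2 fits only t7 (and all 8 values in {2, 5, 11, 13, 14, 21, 23, 26} must be used), so t7 = 2.
The 7 still-open variables together cover exactly {5, 11, 13, 14, 21, 23, 26} — 7 values for 7 variables — and 14 appears only in t1's list, so t1 = 14.
Among the 6 still-open variables, 13 fits only t2 (and all 6 values in {5, 11, 13, 21, 23, 26} must be used), so t2 = 13.
The 5 still-open variables together cover exactly {5, 11, 21, 23, 26} — 5 values for 5 variables — and 26 appears only in t5's list, so t5 = 26.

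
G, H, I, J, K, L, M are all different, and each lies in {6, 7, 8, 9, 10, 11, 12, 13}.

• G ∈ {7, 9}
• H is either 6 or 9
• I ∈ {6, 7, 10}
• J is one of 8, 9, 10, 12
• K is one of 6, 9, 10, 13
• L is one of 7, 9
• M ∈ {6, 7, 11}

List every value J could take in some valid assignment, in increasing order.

8, 12

G and L between them cover only {7, 9} — a naked pair. Remove those values from H, I, J, K, M.
H has just one choice, so H = 6. So I, K, M can't be 6.
I must be 10 (only option left). Strike 10 from J, K.
K has just one choice, so K = 13.
M must be 11 (only option left).
No further eliminations apply; J can still be any of 8, 12.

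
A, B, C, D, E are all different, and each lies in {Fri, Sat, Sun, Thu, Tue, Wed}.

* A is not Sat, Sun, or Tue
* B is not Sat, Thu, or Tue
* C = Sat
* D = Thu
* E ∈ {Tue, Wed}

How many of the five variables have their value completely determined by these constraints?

C has just one choice, so C = Sat.
D has just one choice, so D = Thu. Eliminate Thu elsewhere: A.
Determined: C=Sat, D=Thu. The other variables each still have more than one consistent value. That makes 2.

2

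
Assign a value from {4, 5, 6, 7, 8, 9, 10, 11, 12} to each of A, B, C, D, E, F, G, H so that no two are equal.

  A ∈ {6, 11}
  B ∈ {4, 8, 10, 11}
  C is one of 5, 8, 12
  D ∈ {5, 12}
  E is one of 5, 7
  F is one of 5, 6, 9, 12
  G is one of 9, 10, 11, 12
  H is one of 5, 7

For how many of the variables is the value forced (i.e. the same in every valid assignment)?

2

E and H share exactly the 2 values {5, 7}; by pigeonhole those values go to them, so strike 5, 7 from C, D, F.
D must be 12 (only option left). Remove 12 from C, F, G.
C must be 8 (only option left). Eliminate 8 elsewhere: B.
Determined: C=8, D=12. The other variables each still have more than one consistent value. That makes 2.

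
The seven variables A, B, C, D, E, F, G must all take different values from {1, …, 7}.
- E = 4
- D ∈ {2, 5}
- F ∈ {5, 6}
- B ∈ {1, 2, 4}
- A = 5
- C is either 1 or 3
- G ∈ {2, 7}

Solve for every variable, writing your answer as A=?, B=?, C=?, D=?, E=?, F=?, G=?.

A=5, B=1, C=3, D=2, E=4, F=6, G=7

A has just one choice, so A = 5. Eliminate 5 elsewhere: D, F.
D's domain is down to {2}, so D = 2. Eliminate 2 elsewhere: B, G.
That leaves E = 4. Remove 4 from B.
F's domain is down to {6}, so F = 6.
G's domain is down to {7}, so G = 7.
B has just one choice, so B = 1. Eliminate 1 elsewhere: C.
C has just one choice, so C = 3.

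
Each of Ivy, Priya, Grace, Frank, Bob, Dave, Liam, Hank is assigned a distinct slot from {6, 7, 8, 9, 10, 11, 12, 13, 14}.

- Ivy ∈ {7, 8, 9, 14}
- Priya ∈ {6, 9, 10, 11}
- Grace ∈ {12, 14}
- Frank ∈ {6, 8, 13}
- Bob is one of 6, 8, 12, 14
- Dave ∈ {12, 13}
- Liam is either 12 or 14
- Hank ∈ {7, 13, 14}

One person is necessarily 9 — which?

Grace and Liam share exactly the 2 values {12, 14}; by pigeonhole those values go to them, so strike 12, 14 from Ivy, Bob, Dave, Hank.
Dave's domain is down to {13}, so Dave = 13. So Frank, Hank can't be 13.
Hank must be 7 (only option left). Eliminate 7 elsewhere: Ivy.
The 2 variables Frank and Bob are confined to {6, 8}, which locks those values in; drop them from Ivy, Priya.
So 9 goes to Ivy.

Ivy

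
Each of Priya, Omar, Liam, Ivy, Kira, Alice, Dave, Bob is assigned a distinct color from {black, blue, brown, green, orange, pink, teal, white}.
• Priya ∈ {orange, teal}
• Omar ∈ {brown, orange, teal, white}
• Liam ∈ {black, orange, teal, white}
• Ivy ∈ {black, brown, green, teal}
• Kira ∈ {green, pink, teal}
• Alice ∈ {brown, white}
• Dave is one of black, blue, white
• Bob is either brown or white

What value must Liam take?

black

The 8 variables draw from only 8 values {black, blue, brown, green, orange, pink, teal, white}, so each is used; only Dave can be blue, hence Dave = blue.
The 7 still-open variables together cover exactly {black, brown, green, orange, pink, teal, white} — 7 values for 7 variables — and pink appears only in Kira's list, so Kira = pink.
The 6 still-open variables draw from only 6 values {black, brown, green, orange, teal, white}, so each is used; only Ivy can be green, hence Ivy = green.
The 5 still-open variables together cover exactly {black, brown, orange, teal, white} — 5 values for 5 variables — and black appears only in Liam's list, so Liam = black.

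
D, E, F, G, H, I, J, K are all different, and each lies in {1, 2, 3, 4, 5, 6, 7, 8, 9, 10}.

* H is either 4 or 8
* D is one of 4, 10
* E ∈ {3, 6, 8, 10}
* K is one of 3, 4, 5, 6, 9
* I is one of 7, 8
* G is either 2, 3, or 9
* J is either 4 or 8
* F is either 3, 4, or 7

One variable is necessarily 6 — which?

H and J share exactly the 2 values {4, 8}; by pigeonhole those values go to them, so strike 4, 8 from D, E, F, I, K.
D has just one choice, so D = 10. So E can't be 10.
I must be 7 (only option left). So F can't be 7.
F must be 3 (only option left). Strike 3 from E, G, K.
So 6 goes to E.

E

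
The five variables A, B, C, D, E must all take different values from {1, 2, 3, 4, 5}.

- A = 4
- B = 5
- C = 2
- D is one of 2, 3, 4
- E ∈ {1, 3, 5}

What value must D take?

3

A must be 4 (only option left). Remove 4 from D.
B has just one choice, so B = 5. Remove 5 from E.
C must be 2 (only option left). Strike 2 from D.
So D = 3.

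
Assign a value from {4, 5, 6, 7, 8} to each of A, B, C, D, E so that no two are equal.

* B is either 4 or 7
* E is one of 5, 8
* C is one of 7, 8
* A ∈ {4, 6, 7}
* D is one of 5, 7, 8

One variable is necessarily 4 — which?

The 5 variables draw from only 5 values {4, 5, 6, 7, 8}, so each is used; only A can be 6, hence A = 6.
Among the 4 still-open variables, 4 fits only B (and all 4 values in {4, 5, 7, 8} must be used), so B = 4.

B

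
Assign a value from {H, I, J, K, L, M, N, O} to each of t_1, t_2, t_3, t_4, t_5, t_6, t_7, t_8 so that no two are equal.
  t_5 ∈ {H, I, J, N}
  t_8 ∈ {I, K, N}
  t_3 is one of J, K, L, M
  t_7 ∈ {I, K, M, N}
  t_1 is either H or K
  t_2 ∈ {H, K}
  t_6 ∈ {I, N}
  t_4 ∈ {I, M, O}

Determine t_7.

M

The 8 variables together cover exactly {H, I, J, K, L, M, N, O} — 8 values for 8 variables — and L appears only in t_3's list, so t_3 = L.
The 7 still-open variables draw from only 7 values {H, I, J, K, M, N, O}, so each is used; only t_5 can be J, hence t_5 = J.
The 6 still-open variables draw from only 6 values {H, I, K, M, N, O}, so each is used; only t_4 can be O, hence t_4 = O.
The 5 still-open variables draw from only 5 values {H, I, K, M, N}, so each is used; only t_7 can be M, hence t_7 = M.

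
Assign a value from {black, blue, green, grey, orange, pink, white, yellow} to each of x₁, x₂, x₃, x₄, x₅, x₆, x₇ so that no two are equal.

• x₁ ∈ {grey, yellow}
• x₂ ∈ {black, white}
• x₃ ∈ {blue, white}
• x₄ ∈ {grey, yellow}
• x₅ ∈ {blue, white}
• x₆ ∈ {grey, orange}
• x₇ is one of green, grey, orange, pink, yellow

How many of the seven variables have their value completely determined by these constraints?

2

The 2 variables x₁ and x₄ are confined to {grey, yellow}, which locks those values in; drop them from x₆, x₇.
x₆ must be orange (only option left). Remove orange from x₇.
x₃ and x₅ share exactly the 2 values {blue, white}; by pigeonhole those values go to them, so strike blue, white from x₂.
x₂ must be black (only option left).
Determined: x₂=black, x₆=orange. The other variables each still have more than one consistent value. That makes 2.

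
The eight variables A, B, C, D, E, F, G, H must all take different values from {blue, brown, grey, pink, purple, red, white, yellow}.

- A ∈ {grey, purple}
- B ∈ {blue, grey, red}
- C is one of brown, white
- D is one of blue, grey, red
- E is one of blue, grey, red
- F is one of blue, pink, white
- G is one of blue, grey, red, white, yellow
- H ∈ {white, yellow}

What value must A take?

purple

The 8 variables draw from only 8 values {blue, brown, grey, pink, purple, red, white, yellow}, so each is used; only C can be brown, hence C = brown.
Among the 7 still-open variables, pink fits only F (and all 7 values in {blue, grey, pink, purple, red, white, yellow} must be used), so F = pink.
The 6 still-open variables together cover exactly {blue, grey, purple, red, white, yellow} — 6 values for 6 variables — and purple appears only in A's list, so A = purple.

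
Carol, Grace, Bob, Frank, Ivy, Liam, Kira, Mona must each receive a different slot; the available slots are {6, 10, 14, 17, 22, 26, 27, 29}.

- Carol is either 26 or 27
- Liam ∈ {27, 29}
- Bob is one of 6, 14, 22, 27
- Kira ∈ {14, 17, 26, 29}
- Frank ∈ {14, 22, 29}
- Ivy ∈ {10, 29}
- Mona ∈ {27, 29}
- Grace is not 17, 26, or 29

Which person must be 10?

The 8 variables together cover exactly {6, 10, 14, 17, 22, 26, 27, 29} — 8 values for 8 variables — and 17 appears only in Kira's list, so Kira = 17.
The 7 still-open variables together cover exactly {6, 10, 14, 22, 26, 27, 29} — 7 values for 7 variables — and 26 appears only in Carol's list, so Carol = 26.
The 2 variables Liam and Mona are confined to {27, 29}, which locks those values in; drop them from Grace, Bob, Frank, Ivy.
So 10 goes to Ivy.

Ivy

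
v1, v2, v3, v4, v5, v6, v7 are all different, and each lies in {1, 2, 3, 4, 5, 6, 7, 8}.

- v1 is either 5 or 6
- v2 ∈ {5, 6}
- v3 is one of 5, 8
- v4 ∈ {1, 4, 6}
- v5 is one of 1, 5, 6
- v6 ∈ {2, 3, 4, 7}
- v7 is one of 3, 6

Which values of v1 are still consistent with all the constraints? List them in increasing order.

v1 and v2 share exactly the 2 values {5, 6}; by pigeonhole those values go to them, so strike 5, 6 from v3, v4, v5, v7.
v3 has just one choice, so v3 = 8.
v5 must be 1 (only option left). So v4 can't be 1.
v7 must be 3 (only option left). So v6 can't be 3.
v4 has just one choice, so v4 = 4. Remove 4 from v6.
No further eliminations apply; v1 can still be any of 5, 6.

5, 6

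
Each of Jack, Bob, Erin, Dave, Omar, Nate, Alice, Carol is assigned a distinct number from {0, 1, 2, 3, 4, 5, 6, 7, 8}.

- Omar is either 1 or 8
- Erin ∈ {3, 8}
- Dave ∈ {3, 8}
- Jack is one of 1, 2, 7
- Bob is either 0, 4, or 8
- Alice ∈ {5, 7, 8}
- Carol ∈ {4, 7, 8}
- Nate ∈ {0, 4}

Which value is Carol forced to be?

The 8 variables together cover exactly {0, 1, 2, 3, 4, 5, 7, 8} — 8 values for 8 variables — and 2 appears only in Jack's list, so Jack = 2.
Among the 7 still-open variables, 1 fits only Omar (and all 7 values in {0, 1, 3, 4, 5, 7, 8} must be used), so Omar = 1.
Among the 6 still-open variables, 5 fits only Alice (and all 6 values in {0, 3, 4, 5, 7, 8} must be used), so Alice = 5.
The 5 still-open variables together cover exactly {0, 3, 4, 7, 8} — 5 values for 5 variables — and 7 appears only in Carol's list, so Carol = 7.

7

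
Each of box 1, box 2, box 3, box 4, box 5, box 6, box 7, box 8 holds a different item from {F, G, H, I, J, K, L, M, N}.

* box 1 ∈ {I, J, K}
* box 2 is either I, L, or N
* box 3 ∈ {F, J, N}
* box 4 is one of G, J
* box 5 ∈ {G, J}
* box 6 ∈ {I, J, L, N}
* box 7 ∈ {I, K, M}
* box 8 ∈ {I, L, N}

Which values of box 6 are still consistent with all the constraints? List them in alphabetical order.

I, L, N

The 8 variables draw from only 8 values {F, G, I, J, K, L, M, N}, so each is used; only box 3 can be F, hence box 3 = F.
Among the 7 still-open variables, M fits only box 7 (and all 7 values in {G, I, J, K, L, M, N} must be used), so box 7 = M.
Among the 6 still-open variables, K fits only box 1 (and all 6 values in {G, I, J, K, L, N} must be used), so box 1 = K.
box 4 and box 5 share exactly the 2 values {G, J}; by pigeonhole those values go to them, so strike G, J from box 6.
No further eliminations apply; box 6 can still be any of I, L, N.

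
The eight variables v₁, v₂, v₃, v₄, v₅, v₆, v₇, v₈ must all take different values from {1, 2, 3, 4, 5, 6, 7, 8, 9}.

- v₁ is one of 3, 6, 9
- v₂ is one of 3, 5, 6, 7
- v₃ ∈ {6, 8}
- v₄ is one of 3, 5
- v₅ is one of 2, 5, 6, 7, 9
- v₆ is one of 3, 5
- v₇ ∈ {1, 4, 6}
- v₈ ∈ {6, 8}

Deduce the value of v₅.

v₃ and v₈ share exactly the 2 values {6, 8}; by pigeonhole those values go to them, so strike 6, 8 from v₁, v₂, v₅, v₇.
The 2 variables v₄ and v₆ are confined to {3, 5}, which locks those values in; drop them from v₁, v₂, v₅.
v₁ must be 9 (only option left). Eliminate 9 elsewhere: v₅.
v₂ must be 7 (only option left). Eliminate 7 elsewhere: v₅.
So v₅ = 2.

2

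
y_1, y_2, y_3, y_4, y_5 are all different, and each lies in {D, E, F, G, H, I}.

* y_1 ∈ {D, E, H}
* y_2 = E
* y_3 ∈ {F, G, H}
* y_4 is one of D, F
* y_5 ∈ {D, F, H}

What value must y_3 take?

G

y_2's domain is down to {E}, so y_2 = E. Remove E from y_1.
The 4 still-open variables draw from only 4 values {D, F, G, H}, so each is used; only y_3 can be G, hence y_3 = G.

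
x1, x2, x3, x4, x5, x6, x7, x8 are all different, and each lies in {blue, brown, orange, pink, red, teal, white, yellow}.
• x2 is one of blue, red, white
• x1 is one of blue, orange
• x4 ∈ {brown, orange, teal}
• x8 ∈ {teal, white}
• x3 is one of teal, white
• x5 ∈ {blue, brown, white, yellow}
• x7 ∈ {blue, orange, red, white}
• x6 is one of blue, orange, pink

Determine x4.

The 8 variables draw from only 8 values {blue, brown, orange, pink, red, teal, white, yellow}, so each is used; only x6 can be pink, hence x6 = pink.
The 7 still-open variables together cover exactly {blue, brown, orange, red, teal, white, yellow} — 7 values for 7 variables — and yellow appears only in x5's list, so x5 = yellow.
Among the 6 still-open variables, brown fits only x4 (and all 6 values in {blue, brown, orange, red, teal, white} must be used), so x4 = brown.

brown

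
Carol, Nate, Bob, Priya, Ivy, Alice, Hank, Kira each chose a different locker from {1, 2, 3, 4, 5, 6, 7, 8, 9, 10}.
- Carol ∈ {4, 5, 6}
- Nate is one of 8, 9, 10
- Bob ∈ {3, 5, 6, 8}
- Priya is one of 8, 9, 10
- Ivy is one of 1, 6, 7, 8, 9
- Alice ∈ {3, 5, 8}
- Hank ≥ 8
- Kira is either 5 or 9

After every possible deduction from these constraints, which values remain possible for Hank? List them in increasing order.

Nate, Priya, Hank between them cover only {8, 9, 10} — a naked triple. Remove those values from Bob, Ivy, Alice, Kira.
Kira's domain is down to {5}, so Kira = 5. Remove 5 from Carol, Bob, Alice.
Alice has just one choice, so Alice = 3. Strike 3 from Bob.
Bob's domain is down to {6}, so Bob = 6. Eliminate 6 elsewhere: Carol, Ivy.
Carol has just one choice, so Carol = 4.
No further eliminations apply; Hank can still be any of 8, 9, 10.

8, 9, 10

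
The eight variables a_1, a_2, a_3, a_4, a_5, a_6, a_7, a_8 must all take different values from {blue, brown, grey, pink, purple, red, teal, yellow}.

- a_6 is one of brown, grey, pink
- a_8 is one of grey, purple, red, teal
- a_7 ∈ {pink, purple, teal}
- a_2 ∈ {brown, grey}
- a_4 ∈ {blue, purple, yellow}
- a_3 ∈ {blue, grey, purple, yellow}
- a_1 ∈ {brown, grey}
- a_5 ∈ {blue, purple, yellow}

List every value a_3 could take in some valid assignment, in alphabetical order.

Among the 8 variables, red fits only a_8 (and all 8 values in {blue, brown, grey, pink, purple, red, teal, yellow} must be used), so a_8 = red.
The 7 still-open variables draw from only 7 values {blue, brown, grey, pink, purple, teal, yellow}, so each is used; only a_7 can be teal, hence a_7 = teal.
The 6 still-open variables draw from only 6 values {blue, brown, grey, pink, purple, yellow}, so each is used; only a_6 can be pink, hence a_6 = pink.
The 2 variables a_1 and a_2 are confined to {brown, grey}, which locks those values in; drop them from a_3.
No further eliminations apply; a_3 can still be any of blue, purple, yellow.

blue, purple, yellow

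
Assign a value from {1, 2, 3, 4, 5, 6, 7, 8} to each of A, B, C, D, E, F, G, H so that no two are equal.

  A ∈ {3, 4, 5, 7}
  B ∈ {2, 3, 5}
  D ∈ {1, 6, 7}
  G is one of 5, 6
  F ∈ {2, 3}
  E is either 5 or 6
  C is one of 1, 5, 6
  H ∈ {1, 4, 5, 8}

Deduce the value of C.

The 8 variables draw from only 8 values {1, 2, 3, 4, 5, 6, 7, 8}, so each is used; only H can be 8, hence H = 8.
The 7 still-open variables together cover exactly {1, 2, 3, 4, 5, 6, 7} — 7 values for 7 variables — and 4 appears only in A's list, so A = 4.
The 6 still-open variables draw from only 6 values {1, 2, 3, 5, 6, 7}, so each is used; only D can be 7, hence D = 7.
The 5 still-open variables together cover exactly {1, 2, 3, 5, 6} — 5 values for 5 variables — and 1 appears only in C's list, so C = 1.

1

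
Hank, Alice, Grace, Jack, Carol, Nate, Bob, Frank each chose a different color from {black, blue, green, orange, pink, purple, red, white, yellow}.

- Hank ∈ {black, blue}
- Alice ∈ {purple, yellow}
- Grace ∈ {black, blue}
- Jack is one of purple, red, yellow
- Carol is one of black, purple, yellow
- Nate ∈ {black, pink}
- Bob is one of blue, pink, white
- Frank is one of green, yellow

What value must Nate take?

Among the 8 variables, green fits only Frank (and all 8 values in {black, blue, green, pink, purple, red, white, yellow} must be used), so Frank = green.
The 7 still-open variables draw from only 7 values {black, blue, pink, purple, red, white, yellow}, so each is used; only Jack can be red, hence Jack = red.
The 6 still-open variables draw from only 6 values {black, blue, pink, purple, white, yellow}, so each is used; only Bob can be white, hence Bob = white.
Among the 5 still-open variables, pink fits only Nate (and all 5 values in {black, blue, pink, purple, yellow} must be used), so Nate = pink.

pink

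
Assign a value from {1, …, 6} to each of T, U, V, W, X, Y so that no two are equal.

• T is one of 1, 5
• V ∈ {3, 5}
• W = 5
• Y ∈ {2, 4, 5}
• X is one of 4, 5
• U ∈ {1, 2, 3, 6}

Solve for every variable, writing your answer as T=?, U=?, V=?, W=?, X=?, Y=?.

W has just one choice, so W = 5. So T, V, X, Y can't be 5.
X must be 4 (only option left). Eliminate 4 elsewhere: Y.
Y's domain is down to {2}, so Y = 2. Strike 2 from U.
T's domain is down to {1}, so T = 1. So U can't be 1.
V's domain is down to {3}, so V = 3. So U can't be 3.
That leaves U = 6.

T=1, U=6, V=3, W=5, X=4, Y=2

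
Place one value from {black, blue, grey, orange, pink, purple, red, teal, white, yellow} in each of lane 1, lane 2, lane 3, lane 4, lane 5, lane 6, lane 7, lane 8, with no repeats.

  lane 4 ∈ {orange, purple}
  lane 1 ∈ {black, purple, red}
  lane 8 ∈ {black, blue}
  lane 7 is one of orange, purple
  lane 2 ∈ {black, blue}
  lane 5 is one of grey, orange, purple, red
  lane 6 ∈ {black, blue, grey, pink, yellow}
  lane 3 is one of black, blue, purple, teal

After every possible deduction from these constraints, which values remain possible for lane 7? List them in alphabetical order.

The 2 variables lane 2 and lane 8 are confined to {black, blue}, which locks those values in; drop them from lane 1, lane 3, lane 6.
The 2 variables lane 4 and lane 7 are confined to {orange, purple}, which locks those values in; drop them from lane 1, lane 3, lane 5.
That leaves lane 1 = red. Eliminate red elsewhere: lane 5.
lane 3 must be teal (only option left).
lane 5's domain is down to {grey}, so lane 5 = grey. Remove grey from lane 6.
No further eliminations apply; lane 7 can still be any of orange, purple.

orange, purple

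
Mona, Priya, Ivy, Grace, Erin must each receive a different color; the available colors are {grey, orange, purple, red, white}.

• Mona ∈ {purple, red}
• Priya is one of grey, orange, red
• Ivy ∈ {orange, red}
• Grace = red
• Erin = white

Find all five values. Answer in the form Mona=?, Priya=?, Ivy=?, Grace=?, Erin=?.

Grace must be red (only option left). Strike red from Mona, Priya, Ivy.
Erin must be white (only option left).
Mona has just one choice, so Mona = purple.
Ivy's domain is down to {orange}, so Ivy = orange. So Priya can't be orange.
Priya must be grey (only option left).

Mona=purple, Priya=grey, Ivy=orange, Grace=red, Erin=white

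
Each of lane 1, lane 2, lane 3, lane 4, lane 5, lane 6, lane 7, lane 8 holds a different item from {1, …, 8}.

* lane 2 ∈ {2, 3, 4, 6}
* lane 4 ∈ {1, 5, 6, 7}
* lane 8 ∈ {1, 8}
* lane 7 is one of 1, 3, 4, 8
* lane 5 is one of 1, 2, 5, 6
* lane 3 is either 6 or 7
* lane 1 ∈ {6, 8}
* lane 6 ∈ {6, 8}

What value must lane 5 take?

lane 1 and lane 6 share exactly the 2 values {6, 8}; by pigeonhole those values go to them, so strike 6, 8 from lane 2, lane 3, lane 4, lane 5, lane 7, lane 8.
That leaves lane 3 = 7. Strike 7 from lane 4.
lane 8 must be 1 (only option left). Strike 1 from lane 4, lane 5, lane 7.
lane 4 has just one choice, so lane 4 = 5. Strike 5 from lane 5.
So lane 5 = 2.

2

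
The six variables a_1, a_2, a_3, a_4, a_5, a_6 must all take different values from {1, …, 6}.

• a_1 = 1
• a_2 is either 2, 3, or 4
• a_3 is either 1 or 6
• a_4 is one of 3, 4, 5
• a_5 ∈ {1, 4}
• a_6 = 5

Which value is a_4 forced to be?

3

a_1 must be 1 (only option left). Strike 1 from a_3, a_5.
a_3's domain is down to {6}, so a_3 = 6.
a_5 has just one choice, so a_5 = 4. Remove 4 from a_2, a_4.
That leaves a_6 = 5. So a_4 can't be 5.
So a_4 = 3.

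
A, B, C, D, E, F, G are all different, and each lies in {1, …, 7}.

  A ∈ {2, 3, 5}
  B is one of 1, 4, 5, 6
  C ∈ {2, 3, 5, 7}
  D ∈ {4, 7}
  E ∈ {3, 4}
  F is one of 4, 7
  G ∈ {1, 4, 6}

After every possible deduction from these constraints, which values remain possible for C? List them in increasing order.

2, 5

D and F between them cover only {4, 7} — a naked pair. Remove those values from B, C, E, G.
E must be 3 (only option left). Eliminate 3 elsewhere: A, C.
The 2 variables A and C are confined to {2, 5}, which locks those values in; drop them from B.
No further eliminations apply; C can still be any of 2, 5.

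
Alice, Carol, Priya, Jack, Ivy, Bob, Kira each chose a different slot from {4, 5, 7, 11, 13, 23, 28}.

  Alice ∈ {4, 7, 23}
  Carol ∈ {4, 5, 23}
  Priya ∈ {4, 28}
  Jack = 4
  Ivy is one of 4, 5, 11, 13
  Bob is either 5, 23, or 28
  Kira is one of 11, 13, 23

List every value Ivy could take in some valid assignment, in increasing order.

11, 13

Jack's domain is down to {4}, so Jack = 4. Strike 4 from Alice, Carol, Priya, Ivy.
Priya must be 28 (only option left). Remove 28 from Bob.
The 5 still-open variables draw from only 5 values {5, 7, 11, 13, 23}, so each is used; only Alice can be 7, hence Alice = 7.
The 2 variables Carol and Bob are confined to {5, 23}, which locks those values in; drop them from Ivy, Kira.
No further eliminations apply; Ivy can still be any of 11, 13.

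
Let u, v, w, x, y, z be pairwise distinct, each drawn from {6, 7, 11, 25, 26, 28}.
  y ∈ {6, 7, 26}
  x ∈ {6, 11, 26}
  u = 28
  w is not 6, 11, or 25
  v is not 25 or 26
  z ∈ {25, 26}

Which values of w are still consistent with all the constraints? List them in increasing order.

u has just one choice, so u = 28. Strike 28 from v, w.
The 5 still-open variables draw from only 5 values {6, 7, 11, 25, 26}, so each is used; only z can be 25, hence z = 25.
No further eliminations apply; w can still be any of 7, 26.

7, 26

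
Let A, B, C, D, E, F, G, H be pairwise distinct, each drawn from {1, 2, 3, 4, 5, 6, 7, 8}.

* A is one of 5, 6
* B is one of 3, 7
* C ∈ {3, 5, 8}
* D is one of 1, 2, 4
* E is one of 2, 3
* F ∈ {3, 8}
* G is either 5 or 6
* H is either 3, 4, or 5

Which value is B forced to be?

7

Among the 8 variables, 1 fits only D (and all 8 values in {1, 2, 3, 4, 5, 6, 7, 8} must be used), so D = 1.
Among the 7 still-open variables, 2 fits only E (and all 7 values in {2, 3, 4, 5, 6, 7, 8} must be used), so E = 2.
The 6 still-open variables draw from only 6 values {3, 4, 5, 6, 7, 8}, so each is used; only H can be 4, hence H = 4.
The 5 still-open variables draw from only 5 values {3, 5, 6, 7, 8}, so each is used; only B can be 7, hence B = 7.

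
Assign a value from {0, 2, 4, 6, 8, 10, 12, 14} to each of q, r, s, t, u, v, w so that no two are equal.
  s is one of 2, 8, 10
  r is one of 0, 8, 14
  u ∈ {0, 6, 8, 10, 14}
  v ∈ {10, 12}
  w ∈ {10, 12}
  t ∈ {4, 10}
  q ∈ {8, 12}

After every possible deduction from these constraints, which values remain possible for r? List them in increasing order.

v and w between them cover only {10, 12} — a naked pair. Remove those values from q, s, t, u.
q must be 8 (only option left). Eliminate 8 elsewhere: r, s, u.
s has just one choice, so s = 2.
That leaves t = 4.
No further eliminations apply; r can still be any of 0, 14.

0, 14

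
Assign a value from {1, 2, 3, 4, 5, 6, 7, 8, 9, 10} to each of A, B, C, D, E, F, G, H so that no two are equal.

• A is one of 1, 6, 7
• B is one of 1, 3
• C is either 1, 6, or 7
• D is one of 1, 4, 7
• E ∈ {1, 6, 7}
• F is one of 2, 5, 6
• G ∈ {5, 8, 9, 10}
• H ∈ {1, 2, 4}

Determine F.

5

A, C, E between them cover only {1, 6, 7} — a naked triple. Remove those values from B, D, F, H.
B's domain is down to {3}, so B = 3.
D must be 4 (only option left). Strike 4 from H.
H must be 2 (only option left). Remove 2 from F.
So F = 5.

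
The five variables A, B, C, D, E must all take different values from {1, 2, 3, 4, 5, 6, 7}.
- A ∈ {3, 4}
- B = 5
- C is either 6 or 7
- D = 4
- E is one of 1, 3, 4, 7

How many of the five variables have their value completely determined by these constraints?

3

B's domain is down to {5}, so B = 5.
D must be 4 (only option left). Eliminate 4 elsewhere: A, E.
A's domain is down to {3}, so A = 3. Eliminate 3 elsewhere: E.
Determined: A=3, B=5, D=4. The other variables each still have more than one consistent value. That makes 3.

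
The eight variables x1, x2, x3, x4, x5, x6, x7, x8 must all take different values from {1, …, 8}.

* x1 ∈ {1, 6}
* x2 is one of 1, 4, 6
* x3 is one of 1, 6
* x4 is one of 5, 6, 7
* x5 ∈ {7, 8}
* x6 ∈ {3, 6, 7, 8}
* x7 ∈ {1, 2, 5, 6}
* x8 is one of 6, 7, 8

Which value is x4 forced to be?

The 8 variables draw from only 8 values {1, 2, 3, 4, 5, 6, 7, 8}, so each is used; only x7 can be 2, hence x7 = 2.
The 7 still-open variables together cover exactly {1, 3, 4, 5, 6, 7, 8} — 7 values for 7 variables — and 3 appears only in x6's list, so x6 = 3.
The 6 still-open variables draw from only 6 values {1, 4, 5, 6, 7, 8}, so each is used; only x2 can be 4, hence x2 = 4.
The 5 still-open variables draw from only 5 values {1, 5, 6, 7, 8}, so each is used; only x4 can be 5, hence x4 = 5.

5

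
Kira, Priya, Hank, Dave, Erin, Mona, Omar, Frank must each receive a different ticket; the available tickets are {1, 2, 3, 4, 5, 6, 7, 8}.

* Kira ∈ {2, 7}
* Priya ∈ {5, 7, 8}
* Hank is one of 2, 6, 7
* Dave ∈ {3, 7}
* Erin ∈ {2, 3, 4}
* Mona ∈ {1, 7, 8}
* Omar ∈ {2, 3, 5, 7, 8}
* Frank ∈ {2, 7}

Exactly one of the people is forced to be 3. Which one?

Dave

The 8 variables together cover exactly {1, 2, 3, 4, 5, 6, 7, 8} — 8 values for 8 variables — and 1 appears only in Mona's list, so Mona = 1.
Among the 7 still-open variables, 4 fits only Erin (and all 7 values in {2, 3, 4, 5, 6, 7, 8} must be used), so Erin = 4.
The 6 still-open variables together cover exactly {2, 3, 5, 6, 7, 8} — 6 values for 6 variables — and 6 appears only in Hank's list, so Hank = 6.
Kira and Frank between them cover only {2, 7} — a naked pair. Remove those values from Priya, Dave, Omar.
So 3 goes to Dave.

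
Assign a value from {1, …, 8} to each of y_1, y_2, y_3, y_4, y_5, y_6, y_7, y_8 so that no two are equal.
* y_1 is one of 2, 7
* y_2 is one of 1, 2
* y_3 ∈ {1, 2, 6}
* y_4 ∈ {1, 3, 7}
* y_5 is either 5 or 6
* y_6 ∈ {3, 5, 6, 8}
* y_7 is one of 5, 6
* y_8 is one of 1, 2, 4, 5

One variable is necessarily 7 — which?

The 8 variables draw from only 8 values {1, 2, 3, 4, 5, 6, 7, 8}, so each is used; only y_8 can be 4, hence y_8 = 4.
The 7 still-open variables together cover exactly {1, 2, 3, 5, 6, 7, 8} — 7 values for 7 variables — and 8 appears only in y_6's list, so y_6 = 8.
The 6 still-open variables draw from only 6 values {1, 2, 3, 5, 6, 7}, so each is used; only y_4 can be 3, hence y_4 = 3.
The 5 still-open variables together cover exactly {1, 2, 5, 6, 7} — 5 values for 5 variables — and 7 appears only in y_1's list, so y_1 = 7.

y_1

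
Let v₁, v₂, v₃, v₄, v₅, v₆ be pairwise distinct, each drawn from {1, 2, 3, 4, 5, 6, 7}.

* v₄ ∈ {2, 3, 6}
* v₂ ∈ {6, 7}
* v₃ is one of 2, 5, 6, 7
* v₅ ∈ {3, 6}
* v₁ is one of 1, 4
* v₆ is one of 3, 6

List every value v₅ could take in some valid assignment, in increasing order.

v₅ and v₆ between them cover only {3, 6} — a naked pair. Remove those values from v₂, v₃, v₄.
v₂ has just one choice, so v₂ = 7. Remove 7 from v₃.
v₄ has just one choice, so v₄ = 2. Eliminate 2 elsewhere: v₃.
v₃ must be 5 (only option left).
No further eliminations apply; v₅ can still be any of 3, 6.

3, 6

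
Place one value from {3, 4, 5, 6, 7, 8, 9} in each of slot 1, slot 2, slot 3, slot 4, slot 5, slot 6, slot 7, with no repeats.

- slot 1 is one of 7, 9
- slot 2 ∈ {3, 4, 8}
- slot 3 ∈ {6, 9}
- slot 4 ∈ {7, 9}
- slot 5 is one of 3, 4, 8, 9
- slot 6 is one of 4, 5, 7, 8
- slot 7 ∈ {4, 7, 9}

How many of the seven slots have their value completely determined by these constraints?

The 7 variables draw from only 7 values {3, 4, 5, 6, 7, 8, 9}, so each is used; only slot 6 can be 5, hence slot 6 = 5.
The 6 still-open variables together cover exactly {3, 4, 6, 7, 8, 9} — 6 values for 6 variables — and 6 appears only in slot 3's list, so slot 3 = 6.
The 2 variables slot 1 and slot 4 are confined to {7, 9}, which locks those values in; drop them from slot 5, slot 7.
slot 7 has just one choice, so slot 7 = 4. So slot 2, slot 5 can't be 4.
Determined: slot 3=6, slot 6=5, slot 7=4. The other slots each still have more than one consistent value. That makes 3.

3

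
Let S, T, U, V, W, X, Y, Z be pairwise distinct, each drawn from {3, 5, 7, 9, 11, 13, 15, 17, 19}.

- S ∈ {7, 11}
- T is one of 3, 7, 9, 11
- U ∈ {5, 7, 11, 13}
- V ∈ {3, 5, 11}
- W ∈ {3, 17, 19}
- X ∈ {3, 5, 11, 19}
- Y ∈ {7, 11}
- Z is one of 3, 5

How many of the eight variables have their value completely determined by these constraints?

The 8 variables draw from only 8 values {3, 5, 7, 9, 11, 13, 17, 19}, so each is used; only T can be 9, hence T = 9.
The 7 still-open variables draw from only 7 values {3, 5, 7, 11, 13, 17, 19}, so each is used; only U can be 13, hence U = 13.
The 6 still-open variables draw from only 6 values {3, 5, 7, 11, 17, 19}, so each is used; only W can be 17, hence W = 17.
The 5 still-open variables together cover exactly {3, 5, 7, 11, 19} — 5 values for 5 variables — and 19 appears only in X's list, so X = 19.
S and Y between them cover only {7, 11} — a naked pair. Remove those values from V.
Determined: T=9, U=13, W=17, X=19. The other variables each still have more than one consistent value. That makes 4.

4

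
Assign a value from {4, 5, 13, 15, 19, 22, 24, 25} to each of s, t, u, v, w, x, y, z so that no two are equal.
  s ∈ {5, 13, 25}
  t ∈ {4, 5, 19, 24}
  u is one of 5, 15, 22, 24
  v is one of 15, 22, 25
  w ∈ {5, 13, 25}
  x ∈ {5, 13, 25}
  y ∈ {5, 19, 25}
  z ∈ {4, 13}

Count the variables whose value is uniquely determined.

s, w, x share exactly the 3 values {5, 13, 25}; by pigeonhole those values go to them, so strike 5, 13, 25 from t, u, v, y, z.
That leaves y = 19. So t can't be 19.
z has just one choice, so z = 4. Eliminate 4 elsewhere: t.
That leaves t = 24. Strike 24 from u.
Determined: t=24, y=19, z=4. The other variables each still have more than one consistent value. That makes 3.

3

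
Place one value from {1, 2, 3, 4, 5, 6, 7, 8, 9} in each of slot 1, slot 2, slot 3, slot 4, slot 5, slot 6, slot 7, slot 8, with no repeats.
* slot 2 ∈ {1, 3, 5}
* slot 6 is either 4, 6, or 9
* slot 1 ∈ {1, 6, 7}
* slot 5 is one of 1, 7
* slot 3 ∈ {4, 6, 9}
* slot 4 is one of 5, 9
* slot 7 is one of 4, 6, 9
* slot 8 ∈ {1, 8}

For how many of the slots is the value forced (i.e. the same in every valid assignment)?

The 8 variables together cover exactly {1, 3, 4, 5, 6, 7, 8, 9} — 8 values for 8 variables — and 3 appears only in slot 2's list, so slot 2 = 3.
Among the 7 still-open variables, 5 fits only slot 4 (and all 7 values in {1, 4, 5, 6, 7, 8, 9} must be used), so slot 4 = 5.
Among the 6 still-open variables, 8 fits only slot 8 (and all 6 values in {1, 4, 6, 7, 8, 9} must be used), so slot 8 = 8.
The 3 variables slot 3, slot 6, slot 7 are confined to {4, 6, 9}, which locks those values in; drop them from slot 1.
Determined: slot 2=3, slot 4=5, slot 8=8. The other slots each still have more than one consistent value. That makes 3.

3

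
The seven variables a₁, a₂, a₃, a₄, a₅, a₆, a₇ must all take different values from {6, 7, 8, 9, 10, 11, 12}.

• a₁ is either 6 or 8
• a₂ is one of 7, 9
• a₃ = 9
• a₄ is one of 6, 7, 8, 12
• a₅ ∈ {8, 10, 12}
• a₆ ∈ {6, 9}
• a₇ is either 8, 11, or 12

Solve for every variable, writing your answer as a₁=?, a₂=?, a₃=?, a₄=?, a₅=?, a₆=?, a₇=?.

a₃'s domain is down to {9}, so a₃ = 9. Eliminate 9 elsewhere: a₂, a₆.
a₆ must be 6 (only option left). Eliminate 6 elsewhere: a₁, a₄.
That leaves a₁ = 8. Remove 8 from a₄, a₅, a₇.
a₂ has just one choice, so a₂ = 7. Strike 7 from a₄.
That leaves a₄ = 12. Strike 12 from a₅, a₇.
That leaves a₅ = 10.
That leaves a₇ = 11.

a₁=8, a₂=7, a₃=9, a₄=12, a₅=10, a₆=6, a₇=11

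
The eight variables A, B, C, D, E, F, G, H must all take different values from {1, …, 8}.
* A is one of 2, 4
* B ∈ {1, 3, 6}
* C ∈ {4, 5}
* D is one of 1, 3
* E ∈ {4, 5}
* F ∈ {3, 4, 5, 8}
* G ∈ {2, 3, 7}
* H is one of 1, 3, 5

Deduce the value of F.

8

Among the 8 variables, 6 fits only B (and all 8 values in {1, 2, 3, 4, 5, 6, 7, 8} must be used), so B = 6.
The 7 still-open variables draw from only 7 values {1, 2, 3, 4, 5, 7, 8}, so each is used; only G can be 7, hence G = 7.
The 6 still-open variables together cover exactly {1, 2, 3, 4, 5, 8} — 6 values for 6 variables — and 2 appears only in A's list, so A = 2.
The 5 still-open variables together cover exactly {1, 3, 4, 5, 8} — 5 values for 5 variables — and 8 appears only in F's list, so F = 8.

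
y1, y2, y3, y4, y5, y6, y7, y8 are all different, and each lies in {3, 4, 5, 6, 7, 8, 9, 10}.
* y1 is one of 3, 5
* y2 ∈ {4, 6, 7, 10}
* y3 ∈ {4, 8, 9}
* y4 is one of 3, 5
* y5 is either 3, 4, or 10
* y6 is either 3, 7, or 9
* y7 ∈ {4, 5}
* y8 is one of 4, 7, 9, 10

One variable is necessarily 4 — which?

y7

The 8 variables together cover exactly {3, 4, 5, 6, 7, 8, 9, 10} — 8 values for 8 variables — and 6 appears only in y2's list, so y2 = 6.
The 7 still-open variables together cover exactly {3, 4, 5, 7, 8, 9, 10} — 7 values for 7 variables — and 8 appears only in y3's list, so y3 = 8.
y1 and y4 between them cover only {3, 5} — a naked pair. Remove those values from y5, y6, y7.
So 4 goes to y7.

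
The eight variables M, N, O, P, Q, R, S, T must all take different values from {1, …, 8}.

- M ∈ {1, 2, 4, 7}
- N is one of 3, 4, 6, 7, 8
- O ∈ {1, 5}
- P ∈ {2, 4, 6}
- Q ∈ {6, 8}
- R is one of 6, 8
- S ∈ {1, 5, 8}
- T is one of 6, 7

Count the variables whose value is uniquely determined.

2

The 8 variables draw from only 8 values {1, 2, 3, 4, 5, 6, 7, 8}, so each is used; only N can be 3, hence N = 3.
The 2 variables Q and R are confined to {6, 8}, which locks those values in; drop them from P, S, T.
T's domain is down to {7}, so T = 7. Remove 7 from M.
O and S between them cover only {1, 5} — a naked pair. Remove those values from M.
Determined: N=3, T=7. The other variables each still have more than one consistent value. That makes 2.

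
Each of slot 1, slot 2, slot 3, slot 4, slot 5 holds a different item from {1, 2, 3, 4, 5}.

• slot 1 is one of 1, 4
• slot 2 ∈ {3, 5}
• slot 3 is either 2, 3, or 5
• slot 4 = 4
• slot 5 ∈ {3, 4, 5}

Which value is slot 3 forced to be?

2

slot 4's domain is down to {4}, so slot 4 = 4. Remove 4 from slot 1, slot 5.
slot 1 must be 1 (only option left).
The 3 still-open variables together cover exactly {2, 3, 5} — 3 values for 3 variables — and 2 appears only in slot 3's list, so slot 3 = 2.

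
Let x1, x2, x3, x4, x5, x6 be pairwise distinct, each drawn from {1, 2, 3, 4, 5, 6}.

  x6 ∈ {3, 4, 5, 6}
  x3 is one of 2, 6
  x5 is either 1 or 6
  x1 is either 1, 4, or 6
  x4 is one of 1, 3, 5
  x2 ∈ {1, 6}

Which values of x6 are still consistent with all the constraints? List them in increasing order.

The 6 variables together cover exactly {1, 2, 3, 4, 5, 6} — 6 values for 6 variables — and 2 appears only in x3's list, so x3 = 2.
x2 and x5 between them cover only {1, 6} — a naked pair. Remove those values from x1, x4, x6.
That leaves x1 = 4. Remove 4 from x6.
No further eliminations apply; x6 can still be any of 3, 5.

3, 5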